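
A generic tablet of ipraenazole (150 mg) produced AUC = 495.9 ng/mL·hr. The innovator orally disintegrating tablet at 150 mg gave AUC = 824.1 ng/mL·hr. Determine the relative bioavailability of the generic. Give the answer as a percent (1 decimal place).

F_rel = (AUC_test/D_test) / (AUC_ref/D_ref)
      = (495.9/150) / (824.1/150)
      = 3.306 / 5.494 = 0.6017 = 60.17%

F_rel = 60.2%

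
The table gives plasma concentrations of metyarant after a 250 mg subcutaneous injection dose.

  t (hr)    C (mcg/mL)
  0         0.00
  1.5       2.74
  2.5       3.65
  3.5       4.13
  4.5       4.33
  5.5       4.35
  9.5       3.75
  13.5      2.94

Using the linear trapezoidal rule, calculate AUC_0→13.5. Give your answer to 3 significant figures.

AUC = 47.3 mcg/mL·hr

Trapezoidal AUC_0→13.5:
  [0→1.5]: (0.00+2.74)/2 × 1.5 = 2.055
  [1.5→2.5]: (2.74+3.65)/2 × 1 = 3.195
  [2.5→3.5]: (3.65+4.13)/2 × 1 = 3.89
  [3.5→4.5]: (4.13+4.33)/2 × 1 = 4.23
  [4.5→5.5]: (4.33+4.35)/2 × 1 = 4.34
  [5.5→9.5]: (4.35+3.75)/2 × 4 = 16.2
  [9.5→13.5]: (3.75+2.94)/2 × 4 = 13.38
  Sum = 47.29 mcg/mL·hr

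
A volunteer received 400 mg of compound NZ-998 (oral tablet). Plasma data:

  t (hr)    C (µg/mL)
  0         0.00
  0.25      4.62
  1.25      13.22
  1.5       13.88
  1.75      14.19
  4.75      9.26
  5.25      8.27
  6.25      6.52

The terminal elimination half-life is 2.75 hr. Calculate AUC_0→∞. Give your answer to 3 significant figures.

Trapezoidal AUC_0→6.25:
  [0→0.25]: (0.00+4.62)/2 × 0.25 = 0.5775
  [0.25→1.25]: (4.62+13.22)/2 × 1 = 8.92
  [1.25→1.5]: (13.22+13.88)/2 × 0.25 = 3.3875
  [1.5→1.75]: (13.88+14.19)/2 × 0.25 = 3.50875
  [1.75→4.75]: (14.19+9.26)/2 × 3 = 35.175
  [4.75→5.25]: (9.26+8.27)/2 × 0.5 = 4.3825
  [5.25→6.25]: (8.27+6.52)/2 × 1 = 7.395
  Sum = 63.34625 µg/mL·hr
k_e = ln2 / t½ = 0.693147 / 2.75 = 0.2521 hr^-1
Extrapolated tail: C_last / k_e = 6.52 / 0.2521 = 25.863
AUC_0→∞ = 63.34625 + 25.863 = 89.20925 µg/mL·hr

AUC = 89.2 µg/mL·hr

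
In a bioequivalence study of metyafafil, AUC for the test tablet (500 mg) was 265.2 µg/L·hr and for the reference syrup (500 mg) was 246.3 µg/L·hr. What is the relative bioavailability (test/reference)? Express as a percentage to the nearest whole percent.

F_rel = (AUC_test/D_test) / (AUC_ref/D_ref)
      = (265.2/500) / (246.3/500)
      = 0.5304 / 0.4926 = 1.0767 = 107.67%

F_rel = 108%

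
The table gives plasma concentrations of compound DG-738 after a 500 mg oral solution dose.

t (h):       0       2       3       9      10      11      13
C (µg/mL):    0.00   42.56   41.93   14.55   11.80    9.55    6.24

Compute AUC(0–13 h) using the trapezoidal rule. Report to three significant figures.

AUC = 294 µg/mL·h

Trapezoidal AUC_0→13:
  [0→2]: (0.00+42.56)/2 × 2 = 42.56
  [2→3]: (42.56+41.93)/2 × 1 = 42.245
  [3→9]: (41.93+14.55)/2 × 6 = 169.44
  [9→10]: (14.55+11.80)/2 × 1 = 13.175
  [10→11]: (11.80+9.55)/2 × 1 = 10.675
  [11→13]: (9.55+6.24)/2 × 2 = 15.79
  Sum = 293.885 µg/mL·h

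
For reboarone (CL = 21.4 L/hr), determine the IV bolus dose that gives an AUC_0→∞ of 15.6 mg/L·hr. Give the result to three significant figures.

Dose_iv = CL × AUC_0→∞
     = 21.4 × 15.6 = 333.84 mg

Dose = 334 mg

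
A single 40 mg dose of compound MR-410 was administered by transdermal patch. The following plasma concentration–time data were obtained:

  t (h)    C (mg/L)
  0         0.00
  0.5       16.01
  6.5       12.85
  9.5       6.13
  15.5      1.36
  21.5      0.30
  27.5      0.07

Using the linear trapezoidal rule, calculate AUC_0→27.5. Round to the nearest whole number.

Trapezoidal AUC_0→27.5:
  [0→0.5]: (0.00+16.01)/2 × 0.5 = 4.0025
  [0.5→6.5]: (16.01+12.85)/2 × 6 = 86.58
  [6.5→9.5]: (12.85+6.13)/2 × 3 = 28.47
  [9.5→15.5]: (6.13+1.36)/2 × 6 = 22.47
  [15.5→21.5]: (1.36+0.30)/2 × 6 = 4.98
  [21.5→27.5]: (0.30+0.07)/2 × 6 = 1.11
  Sum = 147.6125 mg/L·h

AUC = 148 mg/L·h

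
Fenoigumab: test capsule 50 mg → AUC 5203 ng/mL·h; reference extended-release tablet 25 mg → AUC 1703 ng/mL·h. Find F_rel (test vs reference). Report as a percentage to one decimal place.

F_rel = (AUC_test/D_test) / (AUC_ref/D_ref)
      = (5203/50) / (1703/25)
      = 104.06 / 68.12 = 1.5276 = 152.76%

F_rel = 152.8%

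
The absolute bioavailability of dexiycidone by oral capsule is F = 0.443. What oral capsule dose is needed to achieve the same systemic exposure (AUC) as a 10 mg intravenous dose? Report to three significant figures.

D_oral = 22.6 mg

For equal systemic exposure: F × D_ev = D_iv
D_ev = D_iv / F = 10 / 0.443 = 22.5734 mg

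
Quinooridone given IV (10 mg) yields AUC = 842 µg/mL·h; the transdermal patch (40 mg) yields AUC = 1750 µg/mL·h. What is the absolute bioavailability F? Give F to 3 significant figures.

F = (AUC_ev / D_ev) / (AUC_iv / D_iv)
  = (1750/40) / (842/10)
  = 43.75 / 84.2 = 0.5196

F = 0.520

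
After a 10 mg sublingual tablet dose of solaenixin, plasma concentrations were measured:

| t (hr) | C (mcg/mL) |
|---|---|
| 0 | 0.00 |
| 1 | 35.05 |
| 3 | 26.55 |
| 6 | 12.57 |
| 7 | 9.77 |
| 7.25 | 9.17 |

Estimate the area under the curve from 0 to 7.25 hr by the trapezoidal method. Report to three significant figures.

Trapezoidal AUC_0→7.25:
  [0→1]: (0.00+35.05)/2 × 1 = 17.525
  [1→3]: (35.05+26.55)/2 × 2 = 61.6
  [3→6]: (26.55+12.57)/2 × 3 = 58.68
  [6→7]: (12.57+9.77)/2 × 1 = 11.17
  [7→7.25]: (9.77+9.17)/2 × 0.25 = 2.3675
  Sum = 151.3425 mcg/mL·hr

AUC = 151 mcg/mL·hr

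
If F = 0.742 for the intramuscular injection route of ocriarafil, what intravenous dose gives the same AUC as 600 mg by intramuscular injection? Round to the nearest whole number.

Systemic exposure from an extravascular dose = F × D_ev, so the equivalent IV dose is F × D_ev.
D_iv = F × D_ev = 0.742 × 600 = 445.2 mg

D_iv = 445 mg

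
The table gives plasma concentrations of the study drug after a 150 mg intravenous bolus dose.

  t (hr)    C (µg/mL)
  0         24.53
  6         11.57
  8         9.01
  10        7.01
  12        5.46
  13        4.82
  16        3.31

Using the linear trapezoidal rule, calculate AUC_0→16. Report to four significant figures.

AUC = 174.7 µg/mL·hr

Trapezoidal AUC_0→16:
  [0→6]: (24.53+11.57)/2 × 6 = 108.3
  [6→8]: (11.57+9.01)/2 × 2 = 20.58
  [8→10]: (9.01+7.01)/2 × 2 = 16.02
  [10→12]: (7.01+5.46)/2 × 2 = 12.47
  [12→13]: (5.46+4.82)/2 × 1 = 5.14
  [13→16]: (4.82+3.31)/2 × 3 = 12.195
  Sum = 174.705 µg/mL·hr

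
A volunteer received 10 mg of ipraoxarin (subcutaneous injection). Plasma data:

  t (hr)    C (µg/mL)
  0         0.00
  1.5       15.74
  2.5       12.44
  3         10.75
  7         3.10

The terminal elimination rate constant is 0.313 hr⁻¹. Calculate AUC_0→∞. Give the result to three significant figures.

Trapezoidal AUC_0→7:
  [0→1.5]: (0.00+15.74)/2 × 1.5 = 11.805
  [1.5→2.5]: (15.74+12.44)/2 × 1 = 14.09
  [2.5→3]: (12.44+10.75)/2 × 0.5 = 5.7975
  [3→7]: (10.75+3.10)/2 × 4 = 27.7
  Sum = 59.3925 µg/mL·hr
Extrapolated tail: C_last / k_e = 3.10 / 0.313 = 9.904
AUC_0→∞ = 59.3925 + 9.904 = 69.2965 µg/mL·hr

AUC = 69.3 µg/mL·hr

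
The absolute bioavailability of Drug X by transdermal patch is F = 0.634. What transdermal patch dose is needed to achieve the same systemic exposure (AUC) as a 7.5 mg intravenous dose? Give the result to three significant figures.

D_transdermal = 11.8 mg

For equal systemic exposure: F × D_ev = D_iv
D_ev = D_iv / F = 7.5 / 0.634 = 11.8297 mg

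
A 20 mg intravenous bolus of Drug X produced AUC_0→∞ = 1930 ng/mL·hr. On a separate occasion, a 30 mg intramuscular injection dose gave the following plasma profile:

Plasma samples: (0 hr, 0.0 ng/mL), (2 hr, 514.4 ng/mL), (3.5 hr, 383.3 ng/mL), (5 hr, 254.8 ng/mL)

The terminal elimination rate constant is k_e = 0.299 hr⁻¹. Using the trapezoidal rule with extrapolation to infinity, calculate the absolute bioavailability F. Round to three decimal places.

F = 0.870

Trapezoidal AUC_0→5 (intramuscular injection):
  [0→2]: (0.0+514.4)/2 × 2 = 514.4
  [2→3.5]: (514.4+383.3)/2 × 1.5 = 673.275
  [3.5→5]: (383.3+254.8)/2 × 1.5 = 478.575
  Sum = 1666.25 ng/mL·hr
Tail: C_last/k_e = 254.8/0.299 = 852.174
AUC_0→∞ (intramuscular injection) = 1666.25 + 852.174 = 2518.424 ng/mL·hr
F = (AUC_ev/D_ev)/(AUC_iv/D_iv) = (2518.424/30)/(1930/20) = 83.9475/96.5 = 0.8699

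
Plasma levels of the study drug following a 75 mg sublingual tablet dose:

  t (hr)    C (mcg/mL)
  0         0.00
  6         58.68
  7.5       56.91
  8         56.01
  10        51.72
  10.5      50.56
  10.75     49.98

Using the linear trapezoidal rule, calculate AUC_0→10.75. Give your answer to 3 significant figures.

Trapezoidal AUC_0→10.75:
  [0→6]: (0.00+58.68)/2 × 6 = 176.04
  [6→7.5]: (58.68+56.91)/2 × 1.5 = 86.6925
  [7.5→8]: (56.91+56.01)/2 × 0.5 = 28.23
  [8→10]: (56.01+51.72)/2 × 2 = 107.73
  [10→10.5]: (51.72+50.56)/2 × 0.5 = 25.57
  [10.5→10.75]: (50.56+49.98)/2 × 0.25 = 12.5675
  Sum = 436.83 mcg/mL·hr

AUC = 437 mcg/mL·hr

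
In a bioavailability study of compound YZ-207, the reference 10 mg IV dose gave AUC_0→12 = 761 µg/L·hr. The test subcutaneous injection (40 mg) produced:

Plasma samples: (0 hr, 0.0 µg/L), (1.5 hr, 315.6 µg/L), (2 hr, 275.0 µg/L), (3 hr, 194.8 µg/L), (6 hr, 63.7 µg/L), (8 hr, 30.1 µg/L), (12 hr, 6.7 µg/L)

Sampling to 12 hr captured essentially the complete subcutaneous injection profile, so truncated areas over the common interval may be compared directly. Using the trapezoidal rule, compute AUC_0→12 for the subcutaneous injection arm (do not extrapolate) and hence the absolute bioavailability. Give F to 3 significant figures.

Trapezoidal AUC_0→12 (subcutaneous injection):
  [0→1.5]: (0.0+315.6)/2 × 1.5 = 236.7
  [1.5→2]: (315.6+275.0)/2 × 0.5 = 147.65
  [2→3]: (275.0+194.8)/2 × 1 = 234.9
  [3→6]: (194.8+63.7)/2 × 3 = 387.75
  [6→8]: (63.7+30.1)/2 × 2 = 93.8
  [8→12]: (30.1+6.7)/2 × 4 = 73.6
  Sum = 1174.4 µg/L·hr
F = (AUC_ev/D_ev)/(AUC_iv/D_iv) = (1174.4/40)/(761/10) = 29.36/76.1 = 0.3858

F = 0.386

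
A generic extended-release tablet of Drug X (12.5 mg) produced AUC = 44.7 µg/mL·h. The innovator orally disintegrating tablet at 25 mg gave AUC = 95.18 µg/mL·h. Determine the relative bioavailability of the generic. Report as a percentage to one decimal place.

F_rel = (AUC_test/D_test) / (AUC_ref/D_ref)
      = (44.7/12.5) / (95.18/25)
      = 3.576 / 3.8072 = 0.9393 = 93.93%

F_rel = 93.9%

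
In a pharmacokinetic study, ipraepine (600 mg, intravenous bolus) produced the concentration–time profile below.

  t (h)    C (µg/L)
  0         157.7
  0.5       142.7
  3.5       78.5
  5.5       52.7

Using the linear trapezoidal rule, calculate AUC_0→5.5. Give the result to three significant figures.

AUC = 538 µg/L·h

Trapezoidal AUC_0→5.5:
  [0→0.5]: (157.7+142.7)/2 × 0.5 = 75.1
  [0.5→3.5]: (142.7+78.5)/2 × 3 = 331.8
  [3.5→5.5]: (78.5+52.7)/2 × 2 = 131.2
  Sum = 538.1 µg/L·h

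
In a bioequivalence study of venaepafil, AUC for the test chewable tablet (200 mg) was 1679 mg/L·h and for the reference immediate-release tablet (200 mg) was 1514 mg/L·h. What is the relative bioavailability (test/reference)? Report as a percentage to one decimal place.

F_rel = 110.9%

F_rel = (AUC_test/D_test) / (AUC_ref/D_ref)
      = (1679/200) / (1514/200)
      = 8.395 / 7.57 = 1.1090 = 110.90%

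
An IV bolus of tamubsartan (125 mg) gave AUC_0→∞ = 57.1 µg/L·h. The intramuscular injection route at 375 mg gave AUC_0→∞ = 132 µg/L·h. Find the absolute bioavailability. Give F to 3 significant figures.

F = (AUC_ev / D_ev) / (AUC_iv / D_iv)
  = (132/375) / (57.1/125)
  = 0.352 / 0.4568 = 0.7706

F = 0.771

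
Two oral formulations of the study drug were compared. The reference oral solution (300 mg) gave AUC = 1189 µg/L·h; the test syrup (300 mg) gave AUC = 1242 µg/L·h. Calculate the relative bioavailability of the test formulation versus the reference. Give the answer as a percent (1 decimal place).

F_rel = 104.5%

F_rel = (AUC_test/D_test) / (AUC_ref/D_ref)
      = (1242/300) / (1189/300)
      = 4.14 / 3.96333 = 1.0446 = 104.46%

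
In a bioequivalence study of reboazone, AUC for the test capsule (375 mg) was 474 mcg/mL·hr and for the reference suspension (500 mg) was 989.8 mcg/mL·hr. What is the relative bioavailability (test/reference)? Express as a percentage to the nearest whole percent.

F_rel = (AUC_test/D_test) / (AUC_ref/D_ref)
      = (474/375) / (989.8/500)
      = 1.264 / 1.9796 = 0.6385 = 63.85%

F_rel = 64%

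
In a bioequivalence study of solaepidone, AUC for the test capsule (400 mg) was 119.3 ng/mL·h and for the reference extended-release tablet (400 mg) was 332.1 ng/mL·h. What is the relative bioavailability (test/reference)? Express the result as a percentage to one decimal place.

F_rel = (AUC_test/D_test) / (AUC_ref/D_ref)
      = (119.3/400) / (332.1/400)
      = 0.29825 / 0.83025 = 0.3592 = 35.92%

F_rel = 35.9%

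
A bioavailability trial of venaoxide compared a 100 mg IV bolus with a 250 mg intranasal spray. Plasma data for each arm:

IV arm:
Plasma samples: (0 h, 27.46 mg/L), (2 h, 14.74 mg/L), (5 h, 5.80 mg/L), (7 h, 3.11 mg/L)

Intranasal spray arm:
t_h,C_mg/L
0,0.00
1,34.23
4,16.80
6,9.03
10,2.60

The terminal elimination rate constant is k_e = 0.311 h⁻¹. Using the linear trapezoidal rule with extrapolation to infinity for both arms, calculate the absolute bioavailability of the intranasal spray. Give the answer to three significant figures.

Trapezoidal AUC_0→7 (IV):
  [0→2]: (27.46+14.74)/2 × 2 = 42.2
  [2→5]: (14.74+5.80)/2 × 3 = 30.81
  [5→7]: (5.80+3.11)/2 × 2 = 8.91
  Sum = 81.92 mg/L·h
IV tail: 3.11/0.311 = 10.000; AUC_iv,0→∞ = 81.92 + 10.000 = 91.92 mg/L·h
Trapezoidal AUC_0→10 (intranasal spray):
  [0→1]: (0.00+34.23)/2 × 1 = 17.115
  [1→4]: (34.23+16.80)/2 × 3 = 76.545
  [4→6]: (16.80+9.03)/2 × 2 = 25.83
  [6→10]: (9.03+2.60)/2 × 4 = 23.26
  Sum = 142.75 mg/L·h
intranasal spray tail: 2.60/0.311 = 8.360; AUC_ev,0→∞ = 142.75 + 8.360 = 151.11 mg/L·h
F = (AUC_ev/D_ev)/(AUC_iv/D_iv) = (151.11/250)/(91.92/100) = 0.60444/0.9192 = 0.6576

F = 0.658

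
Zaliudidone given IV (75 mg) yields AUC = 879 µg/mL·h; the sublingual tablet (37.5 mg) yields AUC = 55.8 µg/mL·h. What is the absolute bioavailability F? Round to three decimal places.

F = 0.127

F = (AUC_ev / D_ev) / (AUC_iv / D_iv)
  = (55.8/37.5) / (879/75)
  = 1.488 / 11.72 = 0.1270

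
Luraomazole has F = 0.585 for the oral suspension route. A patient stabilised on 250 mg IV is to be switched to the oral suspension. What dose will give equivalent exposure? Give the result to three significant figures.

For equal systemic exposure: F × D_ev = D_iv
D_ev = D_iv / F = 250 / 0.585 = 427.35 mg

D_oral = 427 mg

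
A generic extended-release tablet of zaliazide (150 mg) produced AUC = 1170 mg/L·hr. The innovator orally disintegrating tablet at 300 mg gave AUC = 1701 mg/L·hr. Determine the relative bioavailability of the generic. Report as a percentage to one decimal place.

F_rel = (AUC_test/D_test) / (AUC_ref/D_ref)
      = (1170/150) / (1701/300)
      = 7.8 / 5.67 = 1.3757 = 137.57%

F_rel = 137.6%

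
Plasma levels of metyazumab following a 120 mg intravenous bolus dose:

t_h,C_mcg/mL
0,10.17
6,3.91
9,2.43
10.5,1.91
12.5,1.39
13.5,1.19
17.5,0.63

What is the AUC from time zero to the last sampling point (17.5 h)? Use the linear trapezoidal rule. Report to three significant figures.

AUC = 63.2 mcg/mL·h

Trapezoidal AUC_0→17.5:
  [0→6]: (10.17+3.91)/2 × 6 = 42.24
  [6→9]: (3.91+2.43)/2 × 3 = 9.51
  [9→10.5]: (2.43+1.91)/2 × 1.5 = 3.255
  [10.5→12.5]: (1.91+1.39)/2 × 2 = 3.3
  [12.5→13.5]: (1.39+1.19)/2 × 1 = 1.29
  [13.5→17.5]: (1.19+0.63)/2 × 4 = 3.64
  Sum = 63.235 mcg/mL·h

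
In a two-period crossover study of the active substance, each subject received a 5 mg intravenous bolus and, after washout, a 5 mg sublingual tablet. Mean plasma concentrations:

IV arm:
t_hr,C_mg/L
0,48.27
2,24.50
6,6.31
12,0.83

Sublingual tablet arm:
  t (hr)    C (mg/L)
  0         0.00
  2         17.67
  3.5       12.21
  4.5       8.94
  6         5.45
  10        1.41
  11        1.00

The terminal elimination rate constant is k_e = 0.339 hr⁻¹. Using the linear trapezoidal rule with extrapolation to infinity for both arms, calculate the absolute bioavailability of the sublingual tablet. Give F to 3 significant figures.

Trapezoidal AUC_0→12 (IV):
  [0→2]: (48.27+24.50)/2 × 2 = 72.77
  [2→6]: (24.50+6.31)/2 × 4 = 61.62
  [6→12]: (6.31+0.83)/2 × 6 = 21.42
  Sum = 155.81 mg/L·hr
IV tail: 0.83/0.339 = 2.448; AUC_iv,0→∞ = 155.81 + 2.448 = 158.258 mg/L·hr
Trapezoidal AUC_0→11 (sublingual tablet):
  [0→2]: (0.00+17.67)/2 × 2 = 17.67
  [2→3.5]: (17.67+12.21)/2 × 1.5 = 22.41
  [3.5→4.5]: (12.21+8.94)/2 × 1 = 10.575
  [4.5→6]: (8.94+5.45)/2 × 1.5 = 10.7925
  [6→10]: (5.45+1.41)/2 × 4 = 13.72
  [10→11]: (1.41+1.00)/2 × 1 = 1.205
  Sum = 76.3725 mg/L·hr
sublingual tablet tail: 1.00/0.339 = 2.950; AUC_ev,0→∞ = 76.3725 + 2.950 = 79.3225 mg/L·hr
F = (AUC_ev/D_ev)/(AUC_iv/D_iv) = (79.3225/5)/(158.258/5) = 15.8645/31.6516 = 0.5012

F = 0.501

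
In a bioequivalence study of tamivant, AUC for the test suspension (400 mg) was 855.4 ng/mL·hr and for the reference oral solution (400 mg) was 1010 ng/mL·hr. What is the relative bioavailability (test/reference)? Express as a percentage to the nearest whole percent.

F_rel = 85%

F_rel = (AUC_test/D_test) / (AUC_ref/D_ref)
      = (855.4/400) / (1010/400)
      = 2.1385 / 2.525 = 0.8469 = 84.69%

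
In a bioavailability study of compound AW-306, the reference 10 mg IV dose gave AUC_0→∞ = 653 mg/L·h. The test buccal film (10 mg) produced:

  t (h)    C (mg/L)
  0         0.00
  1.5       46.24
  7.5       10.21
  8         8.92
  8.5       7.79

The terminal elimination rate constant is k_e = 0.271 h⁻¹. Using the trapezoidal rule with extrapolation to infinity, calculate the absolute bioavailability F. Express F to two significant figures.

F = 0.37

Trapezoidal AUC_0→8.5 (buccal film):
  [0→1.5]: (0.00+46.24)/2 × 1.5 = 34.68
  [1.5→7.5]: (46.24+10.21)/2 × 6 = 169.35
  [7.5→8]: (10.21+8.92)/2 × 0.5 = 4.7825
  [8→8.5]: (8.92+7.79)/2 × 0.5 = 4.1775
  Sum = 212.99 mg/L·h
Tail: C_last/k_e = 7.79/0.271 = 28.745
AUC_0→∞ (buccal film) = 212.99 + 28.745 = 241.735 mg/L·h
F = (AUC_ev/D_ev)/(AUC_iv/D_iv) = (241.735/10)/(653/10) = 24.1735/65.3 = 0.3702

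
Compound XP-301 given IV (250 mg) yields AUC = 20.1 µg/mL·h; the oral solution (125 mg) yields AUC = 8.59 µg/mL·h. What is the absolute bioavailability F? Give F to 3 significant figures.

F = 0.855

F = (AUC_ev / D_ev) / (AUC_iv / D_iv)
  = (8.59/125) / (20.1/250)
  = 0.06872 / 0.0804 = 0.8547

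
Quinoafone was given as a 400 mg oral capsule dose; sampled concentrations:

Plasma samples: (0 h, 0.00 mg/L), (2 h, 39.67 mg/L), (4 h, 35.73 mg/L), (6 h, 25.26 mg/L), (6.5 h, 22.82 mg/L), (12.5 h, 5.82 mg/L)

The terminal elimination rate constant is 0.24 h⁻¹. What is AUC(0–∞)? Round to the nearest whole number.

AUC = 298 mg/L·h

Trapezoidal AUC_0→12.5:
  [0→2]: (0.00+39.67)/2 × 2 = 39.67
  [2→4]: (39.67+35.73)/2 × 2 = 75.4
  [4→6]: (35.73+25.26)/2 × 2 = 60.99
  [6→6.5]: (25.26+22.82)/2 × 0.5 = 12.02
  [6.5→12.5]: (22.82+5.82)/2 × 6 = 85.92
  Sum = 274.0 mg/L·h
Extrapolated tail: C_last / k_e = 5.82 / 0.24 = 24.250
AUC_0→∞ = 274.0 + 24.250 = 298.25 mg/L·h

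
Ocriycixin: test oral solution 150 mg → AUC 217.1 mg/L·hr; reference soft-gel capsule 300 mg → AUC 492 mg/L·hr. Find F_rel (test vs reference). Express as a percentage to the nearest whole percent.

F_rel = 88%

F_rel = (AUC_test/D_test) / (AUC_ref/D_ref)
      = (217.1/150) / (492/300)
      = 1.44733 / 1.64 = 0.8825 = 88.25%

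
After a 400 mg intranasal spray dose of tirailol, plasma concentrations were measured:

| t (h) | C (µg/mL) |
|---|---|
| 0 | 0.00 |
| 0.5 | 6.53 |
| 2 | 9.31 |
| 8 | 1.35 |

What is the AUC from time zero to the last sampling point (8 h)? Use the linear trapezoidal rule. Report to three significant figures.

AUC = 45.5 µg/mL·h

Trapezoidal AUC_0→8:
  [0→0.5]: (0.00+6.53)/2 × 0.5 = 1.6325
  [0.5→2]: (6.53+9.31)/2 × 1.5 = 11.88
  [2→8]: (9.31+1.35)/2 × 6 = 31.98
  Sum = 45.4925 µg/mL·h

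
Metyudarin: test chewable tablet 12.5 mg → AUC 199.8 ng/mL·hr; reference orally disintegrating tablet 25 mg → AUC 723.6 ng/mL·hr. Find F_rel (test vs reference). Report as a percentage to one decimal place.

F_rel = (AUC_test/D_test) / (AUC_ref/D_ref)
      = (199.8/12.5) / (723.6/25)
      = 15.984 / 28.944 = 0.5522 = 55.22%

F_rel = 55.2%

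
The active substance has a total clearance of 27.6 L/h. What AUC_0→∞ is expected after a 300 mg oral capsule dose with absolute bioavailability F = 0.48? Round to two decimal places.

AUC = 5.22 mg/L·h

AUC_0→∞ = F × Dose / CL
        = 0.48 × 300 / 27.6 = 5.21739 mg/L·h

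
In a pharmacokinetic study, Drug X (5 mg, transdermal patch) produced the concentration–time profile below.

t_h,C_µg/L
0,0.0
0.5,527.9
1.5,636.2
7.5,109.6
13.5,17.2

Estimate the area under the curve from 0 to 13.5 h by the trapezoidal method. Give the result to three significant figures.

Trapezoidal AUC_0→13.5:
  [0→0.5]: (0.0+527.9)/2 × 0.5 = 131.975
  [0.5→1.5]: (527.9+636.2)/2 × 1 = 582.05
  [1.5→7.5]: (636.2+109.6)/2 × 6 = 2237.4
  [7.5→13.5]: (109.6+17.2)/2 × 6 = 380.4
  Sum = 3331.825 µg/L·h

AUC = 3330 µg/L·h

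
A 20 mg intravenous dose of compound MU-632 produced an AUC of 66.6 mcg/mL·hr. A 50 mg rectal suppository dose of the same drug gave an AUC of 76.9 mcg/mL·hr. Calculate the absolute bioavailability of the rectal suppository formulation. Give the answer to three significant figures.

F = (AUC_ev / D_ev) / (AUC_iv / D_iv)
  = (76.9/50) / (66.6/20)
  = 1.538 / 3.33 = 0.4619

F = 0.462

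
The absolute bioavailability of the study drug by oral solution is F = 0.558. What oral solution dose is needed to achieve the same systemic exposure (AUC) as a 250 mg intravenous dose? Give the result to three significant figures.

For equal systemic exposure: F × D_ev = D_iv
D_ev = D_iv / F = 250 / 0.558 = 448.029 mg

D_oral = 448 mg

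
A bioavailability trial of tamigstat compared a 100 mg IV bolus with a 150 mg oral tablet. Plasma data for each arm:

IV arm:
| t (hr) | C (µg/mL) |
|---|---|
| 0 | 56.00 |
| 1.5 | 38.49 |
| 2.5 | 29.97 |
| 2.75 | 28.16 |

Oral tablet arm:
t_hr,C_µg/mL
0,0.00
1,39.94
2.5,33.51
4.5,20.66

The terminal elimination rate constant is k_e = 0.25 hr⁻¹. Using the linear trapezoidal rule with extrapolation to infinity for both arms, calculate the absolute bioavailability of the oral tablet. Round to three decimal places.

F = 0.628

Trapezoidal AUC_0→2.75 (IV):
  [0→1.5]: (56.00+38.49)/2 × 1.5 = 70.8675
  [1.5→2.5]: (38.49+29.97)/2 × 1 = 34.23
  [2.5→2.75]: (29.97+28.16)/2 × 0.25 = 7.26625
  Sum = 112.36375 µg/mL·hr
IV tail: 28.16/0.25 = 112.640; AUC_iv,0→∞ = 112.36375 + 112.640 = 225.00375 µg/mL·hr
Trapezoidal AUC_0→4.5 (oral tablet):
  [0→1]: (0.00+39.94)/2 × 1 = 19.97
  [1→2.5]: (39.94+33.51)/2 × 1.5 = 55.0875
  [2.5→4.5]: (33.51+20.66)/2 × 2 = 54.17
  Sum = 129.2275 µg/mL·hr
oral tablet tail: 20.66/0.25 = 82.640; AUC_ev,0→∞ = 129.2275 + 82.640 = 211.8675 µg/mL·hr
F = (AUC_ev/D_ev)/(AUC_iv/D_iv) = (211.8675/150)/(225.00375/100) = 1.41245/2.2500375 = 0.6277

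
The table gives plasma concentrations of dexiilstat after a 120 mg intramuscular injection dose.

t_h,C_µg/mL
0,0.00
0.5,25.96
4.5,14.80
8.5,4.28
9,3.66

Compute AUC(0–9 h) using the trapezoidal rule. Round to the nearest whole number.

AUC = 128 µg/mL·h

Trapezoidal AUC_0→9:
  [0→0.5]: (0.00+25.96)/2 × 0.5 = 6.49
  [0.5→4.5]: (25.96+14.80)/2 × 4 = 81.52
  [4.5→8.5]: (14.80+4.28)/2 × 4 = 38.16
  [8.5→9]: (4.28+3.66)/2 × 0.5 = 1.985
  Sum = 128.155 µg/mL·h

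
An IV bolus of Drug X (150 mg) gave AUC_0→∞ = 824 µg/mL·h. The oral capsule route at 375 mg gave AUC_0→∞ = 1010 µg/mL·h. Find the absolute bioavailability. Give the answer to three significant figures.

F = (AUC_ev / D_ev) / (AUC_iv / D_iv)
  = (1010/375) / (824/150)
  = 2.69333 / 5.49333 = 0.4903

F = 0.490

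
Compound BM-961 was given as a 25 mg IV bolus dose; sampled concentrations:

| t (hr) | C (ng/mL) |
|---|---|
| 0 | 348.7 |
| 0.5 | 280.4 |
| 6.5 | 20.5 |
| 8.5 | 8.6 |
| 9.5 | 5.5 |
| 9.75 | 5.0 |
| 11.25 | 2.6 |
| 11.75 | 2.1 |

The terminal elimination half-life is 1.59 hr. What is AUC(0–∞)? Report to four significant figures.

Trapezoidal AUC_0→11.75:
  [0→0.5]: (348.7+280.4)/2 × 0.5 = 157.275
  [0.5→6.5]: (280.4+20.5)/2 × 6 = 902.7
  [6.5→8.5]: (20.5+8.6)/2 × 2 = 29.1
  [8.5→9.5]: (8.6+5.5)/2 × 1 = 7.05
  [9.5→9.75]: (5.5+5.0)/2 × 0.25 = 1.3125
  [9.75→11.25]: (5.0+2.6)/2 × 1.5 = 5.7
  [11.25→11.75]: (2.6+2.1)/2 × 0.5 = 1.175
  Sum = 1104.3125 ng/mL·hr
k_e = ln2 / t½ = 0.693147 / 1.59 = 0.4359 hr^-1
Extrapolated tail: C_last / k_e = 2.1 / 0.4359 = 4.818
AUC_0→∞ = 1104.3125 + 4.818 = 1109.1305 ng/mL·hr

AUC = 1109 ng/mL·hr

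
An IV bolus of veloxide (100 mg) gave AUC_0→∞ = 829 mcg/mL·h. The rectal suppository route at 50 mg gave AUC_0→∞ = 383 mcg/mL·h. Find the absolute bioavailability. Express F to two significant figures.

F = 0.92

F = (AUC_ev / D_ev) / (AUC_iv / D_iv)
  = (383/50) / (829/100)
  = 7.66 / 8.29 = 0.9240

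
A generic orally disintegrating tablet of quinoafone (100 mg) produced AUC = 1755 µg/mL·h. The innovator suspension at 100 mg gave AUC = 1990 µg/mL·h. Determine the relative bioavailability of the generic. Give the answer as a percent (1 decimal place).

F_rel = 88.2%

F_rel = (AUC_test/D_test) / (AUC_ref/D_ref)
      = (1755/100) / (1990/100)
      = 17.55 / 19.9 = 0.8819 = 88.19%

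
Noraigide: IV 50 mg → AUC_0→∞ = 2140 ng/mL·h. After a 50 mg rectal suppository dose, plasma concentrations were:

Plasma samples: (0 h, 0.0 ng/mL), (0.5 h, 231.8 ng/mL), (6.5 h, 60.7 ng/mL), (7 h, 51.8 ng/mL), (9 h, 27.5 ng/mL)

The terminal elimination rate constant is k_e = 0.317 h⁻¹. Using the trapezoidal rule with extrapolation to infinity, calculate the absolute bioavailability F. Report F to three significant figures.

F = 0.528

Trapezoidal AUC_0→9 (rectal suppository):
  [0→0.5]: (0.0+231.8)/2 × 0.5 = 57.95
  [0.5→6.5]: (231.8+60.7)/2 × 6 = 877.5
  [6.5→7]: (60.7+51.8)/2 × 0.5 = 28.125
  [7→9]: (51.8+27.5)/2 × 2 = 79.3
  Sum = 1042.875 ng/mL·h
Tail: C_last/k_e = 27.5/0.317 = 86.751
AUC_0→∞ (rectal suppository) = 1042.875 + 86.751 = 1129.626 ng/mL·h
F = (AUC_ev/D_ev)/(AUC_iv/D_iv) = (1129.626/50)/(2140/50) = 22.59252/42.8 = 0.5279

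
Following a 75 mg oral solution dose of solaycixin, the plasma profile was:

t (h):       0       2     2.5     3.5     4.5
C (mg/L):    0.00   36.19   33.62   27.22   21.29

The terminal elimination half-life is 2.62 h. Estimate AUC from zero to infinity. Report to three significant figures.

Trapezoidal AUC_0→4.5:
  [0→2]: (0.00+36.19)/2 × 2 = 36.19
  [2→2.5]: (36.19+33.62)/2 × 0.5 = 17.4525
  [2.5→3.5]: (33.62+27.22)/2 × 1 = 30.42
  [3.5→4.5]: (27.22+21.29)/2 × 1 = 24.255
  Sum = 108.3175 mg/L·h
k_e = ln2 / t½ = 0.693147 / 2.62 = 0.2646 h^-1
Extrapolated tail: C_last / k_e = 21.29 / 0.2646 = 80.461
AUC_0→∞ = 108.3175 + 80.461 = 188.7785 mg/L·h

AUC = 189 mg/L·h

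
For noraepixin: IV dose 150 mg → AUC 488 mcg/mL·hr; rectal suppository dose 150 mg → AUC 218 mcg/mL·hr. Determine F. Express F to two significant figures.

F = 0.45

F = (AUC_ev / D_ev) / (AUC_iv / D_iv)
  = (218/150) / (488/150)
  = 1.45333 / 3.25333 = 0.4467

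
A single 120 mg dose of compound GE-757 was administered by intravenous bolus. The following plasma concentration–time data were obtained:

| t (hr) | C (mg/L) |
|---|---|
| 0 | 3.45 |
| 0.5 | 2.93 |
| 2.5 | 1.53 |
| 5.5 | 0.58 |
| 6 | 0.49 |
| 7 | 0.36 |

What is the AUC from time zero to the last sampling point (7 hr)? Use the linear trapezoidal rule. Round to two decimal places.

Trapezoidal AUC_0→7:
  [0→0.5]: (3.45+2.93)/2 × 0.5 = 1.595
  [0.5→2.5]: (2.93+1.53)/2 × 2 = 4.46
  [2.5→5.5]: (1.53+0.58)/2 × 3 = 3.165
  [5.5→6]: (0.58+0.49)/2 × 0.5 = 0.2675
  [6→7]: (0.49+0.36)/2 × 1 = 0.425
  Sum = 9.9125 mg/L·hr

AUC = 9.91 mg/L·hr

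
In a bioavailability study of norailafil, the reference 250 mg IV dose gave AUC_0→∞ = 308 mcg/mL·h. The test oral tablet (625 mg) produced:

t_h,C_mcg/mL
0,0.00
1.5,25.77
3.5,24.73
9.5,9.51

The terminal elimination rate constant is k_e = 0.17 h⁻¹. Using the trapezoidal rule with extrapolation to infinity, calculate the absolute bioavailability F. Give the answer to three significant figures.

Trapezoidal AUC_0→9.5 (oral tablet):
  [0→1.5]: (0.00+25.77)/2 × 1.5 = 19.3275
  [1.5→3.5]: (25.77+24.73)/2 × 2 = 50.5
  [3.5→9.5]: (24.73+9.51)/2 × 6 = 102.72
  Sum = 172.5475 mcg/mL·h
Tail: C_last/k_e = 9.51/0.17 = 55.941
AUC_0→∞ (oral tablet) = 172.5475 + 55.941 = 228.4885 mcg/mL·h
F = (AUC_ev/D_ev)/(AUC_iv/D_iv) = (228.4885/625)/(308/250) = 0.3655816/1.232 = 0.2967

F = 0.297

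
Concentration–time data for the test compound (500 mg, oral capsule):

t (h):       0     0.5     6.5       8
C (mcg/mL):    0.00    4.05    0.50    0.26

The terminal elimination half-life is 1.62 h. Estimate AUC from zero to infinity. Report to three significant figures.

AUC = 15.8 mcg/mL·h

Trapezoidal AUC_0→8:
  [0→0.5]: (0.00+4.05)/2 × 0.5 = 1.0125
  [0.5→6.5]: (4.05+0.50)/2 × 6 = 13.65
  [6.5→8]: (0.50+0.26)/2 × 1.5 = 0.57
  Sum = 15.2325 mcg/mL·h
k_e = ln2 / t½ = 0.693147 / 1.62 = 0.4279 h^-1
Extrapolated tail: C_last / k_e = 0.26 / 0.4279 = 0.608
AUC_0→∞ = 15.2325 + 0.608 = 15.8405 mcg/mL·h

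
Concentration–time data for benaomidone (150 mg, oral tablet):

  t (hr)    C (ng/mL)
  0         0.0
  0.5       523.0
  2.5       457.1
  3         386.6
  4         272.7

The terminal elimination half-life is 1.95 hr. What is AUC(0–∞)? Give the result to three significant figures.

Trapezoidal AUC_0→4:
  [0→0.5]: (0.0+523.0)/2 × 0.5 = 130.75
  [0.5→2.5]: (523.0+457.1)/2 × 2 = 980.1
  [2.5→3]: (457.1+386.6)/2 × 0.5 = 210.925
  [3→4]: (386.6+272.7)/2 × 1 = 329.65
  Sum = 1651.425 ng/mL·hr
k_e = ln2 / t½ = 0.693147 / 1.95 = 0.3555 hr^-1
Extrapolated tail: C_last / k_e = 272.7 / 0.3555 = 767.089
AUC_0→∞ = 1651.425 + 767.089 = 2418.514 ng/mL·hr

AUC = 2420 ng/mL·hr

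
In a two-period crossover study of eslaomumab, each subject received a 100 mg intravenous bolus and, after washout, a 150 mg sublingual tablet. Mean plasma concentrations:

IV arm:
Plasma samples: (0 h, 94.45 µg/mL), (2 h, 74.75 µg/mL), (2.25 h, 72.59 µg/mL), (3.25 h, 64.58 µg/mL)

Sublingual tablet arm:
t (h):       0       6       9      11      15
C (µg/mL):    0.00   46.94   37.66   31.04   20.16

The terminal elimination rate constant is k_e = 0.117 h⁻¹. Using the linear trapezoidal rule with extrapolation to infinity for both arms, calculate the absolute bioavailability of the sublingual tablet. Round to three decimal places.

F = 0.504

Trapezoidal AUC_0→3.25 (IV):
  [0→2]: (94.45+74.75)/2 × 2 = 169.2
  [2→2.25]: (74.75+72.59)/2 × 0.25 = 18.4175
  [2.25→3.25]: (72.59+64.58)/2 × 1 = 68.585
  Sum = 256.2025 µg/mL·h
IV tail: 64.58/0.117 = 551.966; AUC_iv,0→∞ = 256.2025 + 551.966 = 808.1685 µg/mL·h
Trapezoidal AUC_0→15 (sublingual tablet):
  [0→6]: (0.00+46.94)/2 × 6 = 140.82
  [6→9]: (46.94+37.66)/2 × 3 = 126.9
  [9→11]: (37.66+31.04)/2 × 2 = 68.7
  [11→15]: (31.04+20.16)/2 × 4 = 102.4
  Sum = 438.82 µg/mL·h
sublingual tablet tail: 20.16/0.117 = 172.308; AUC_ev,0→∞ = 438.82 + 172.308 = 611.128 µg/mL·h
F = (AUC_ev/D_ev)/(AUC_iv/D_iv) = (611.128/150)/(808.1685/100) = 4.07419/8.081685 = 0.5041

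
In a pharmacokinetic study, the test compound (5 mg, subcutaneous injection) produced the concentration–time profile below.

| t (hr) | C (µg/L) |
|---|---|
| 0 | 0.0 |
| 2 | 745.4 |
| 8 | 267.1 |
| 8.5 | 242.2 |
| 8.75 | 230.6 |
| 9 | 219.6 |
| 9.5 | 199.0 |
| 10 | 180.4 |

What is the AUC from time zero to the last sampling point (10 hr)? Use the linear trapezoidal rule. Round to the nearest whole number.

Trapezoidal AUC_0→10:
  [0→2]: (0.0+745.4)/2 × 2 = 745.4
  [2→8]: (745.4+267.1)/2 × 6 = 3037.5
  [8→8.5]: (267.1+242.2)/2 × 0.5 = 127.325
  [8.5→8.75]: (242.2+230.6)/2 × 0.25 = 59.1
  [8.75→9]: (230.6+219.6)/2 × 0.25 = 56.275
  [9→9.5]: (219.6+199.0)/2 × 0.5 = 104.65
  [9.5→10]: (199.0+180.4)/2 × 0.5 = 94.85
  Sum = 4225.1 µg/L·hr

AUC = 4225 µg/L·hr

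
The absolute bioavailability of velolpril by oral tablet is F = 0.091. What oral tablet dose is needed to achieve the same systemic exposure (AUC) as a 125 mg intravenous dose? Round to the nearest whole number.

D_oral = 1374 mg

For equal systemic exposure: F × D_ev = D_iv
D_ev = D_iv / F = 125 / 0.091 = 1373.63 mg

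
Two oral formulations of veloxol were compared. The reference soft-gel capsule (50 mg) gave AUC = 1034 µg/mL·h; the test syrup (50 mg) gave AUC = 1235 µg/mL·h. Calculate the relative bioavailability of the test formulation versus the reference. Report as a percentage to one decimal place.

F_rel = 119.4%

F_rel = (AUC_test/D_test) / (AUC_ref/D_ref)
      = (1235/50) / (1034/50)
      = 24.7 / 20.68 = 1.1944 = 119.44%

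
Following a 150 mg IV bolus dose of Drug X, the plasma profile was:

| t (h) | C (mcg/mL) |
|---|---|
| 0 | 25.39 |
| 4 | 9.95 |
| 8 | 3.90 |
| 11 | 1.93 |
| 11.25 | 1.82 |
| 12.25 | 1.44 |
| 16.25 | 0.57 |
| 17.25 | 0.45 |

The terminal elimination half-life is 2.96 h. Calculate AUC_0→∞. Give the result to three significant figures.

Trapezoidal AUC_0→17.25:
  [0→4]: (25.39+9.95)/2 × 4 = 70.68
  [4→8]: (9.95+3.90)/2 × 4 = 27.7
  [8→11]: (3.90+1.93)/2 × 3 = 8.745
  [11→11.25]: (1.93+1.82)/2 × 0.25 = 0.46875
  [11.25→12.25]: (1.82+1.44)/2 × 1 = 1.63
  [12.25→16.25]: (1.44+0.57)/2 × 4 = 4.02
  [16.25→17.25]: (0.57+0.45)/2 × 1 = 0.51
  Sum = 113.75375 mcg/mL·h
k_e = ln2 / t½ = 0.693147 / 2.96 = 0.2342 h^-1
Extrapolated tail: C_last / k_e = 0.45 / 0.2342 = 1.921
AUC_0→∞ = 113.75375 + 1.921 = 115.67475 mcg/mL·h

AUC = 116 mcg/mL·h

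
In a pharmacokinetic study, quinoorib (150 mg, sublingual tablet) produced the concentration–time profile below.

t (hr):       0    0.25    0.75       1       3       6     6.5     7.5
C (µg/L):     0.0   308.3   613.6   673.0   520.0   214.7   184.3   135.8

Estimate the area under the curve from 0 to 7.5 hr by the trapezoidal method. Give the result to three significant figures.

Trapezoidal AUC_0→7.5:
  [0→0.25]: (0.0+308.3)/2 × 0.25 = 38.5375
  [0.25→0.75]: (308.3+613.6)/2 × 0.5 = 230.475
  [0.75→1]: (613.6+673.0)/2 × 0.25 = 160.825
  [1→3]: (673.0+520.0)/2 × 2 = 1193.0
  [3→6]: (520.0+214.7)/2 × 3 = 1102.05
  [6→6.5]: (214.7+184.3)/2 × 0.5 = 99.75
  [6.5→7.5]: (184.3+135.8)/2 × 1 = 160.05
  Sum = 2984.6875 µg/L·hr

AUC = 2980 µg/L·hr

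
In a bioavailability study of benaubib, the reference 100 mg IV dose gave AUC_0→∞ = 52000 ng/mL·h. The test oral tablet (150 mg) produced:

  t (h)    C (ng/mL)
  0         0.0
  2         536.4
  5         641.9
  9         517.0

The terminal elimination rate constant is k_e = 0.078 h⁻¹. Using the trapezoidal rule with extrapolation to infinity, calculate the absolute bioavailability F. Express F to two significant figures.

F = 0.14

Trapezoidal AUC_0→9 (oral tablet):
  [0→2]: (0.0+536.4)/2 × 2 = 536.4
  [2→5]: (536.4+641.9)/2 × 3 = 1767.45
  [5→9]: (641.9+517.0)/2 × 4 = 2317.8
  Sum = 4621.65 ng/mL·h
Tail: C_last/k_e = 517.0/0.078 = 6628.205
AUC_0→∞ (oral tablet) = 4621.65 + 6628.205 = 11249.855 ng/mL·h
F = (AUC_ev/D_ev)/(AUC_iv/D_iv) = (11249.855/150)/(52000/100) = 74.999/520 = 0.1442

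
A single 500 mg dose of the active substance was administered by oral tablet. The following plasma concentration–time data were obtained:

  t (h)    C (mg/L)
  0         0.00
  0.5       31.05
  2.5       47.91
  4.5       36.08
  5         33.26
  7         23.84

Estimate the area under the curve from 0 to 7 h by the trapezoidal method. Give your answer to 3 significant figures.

Trapezoidal AUC_0→7:
  [0→0.5]: (0.00+31.05)/2 × 0.5 = 7.7625
  [0.5→2.5]: (31.05+47.91)/2 × 2 = 78.96
  [2.5→4.5]: (47.91+36.08)/2 × 2 = 83.99
  [4.5→5]: (36.08+33.26)/2 × 0.5 = 17.335
  [5→7]: (33.26+23.84)/2 × 2 = 57.1
  Sum = 245.1475 mg/L·h

AUC = 245 mg/L·h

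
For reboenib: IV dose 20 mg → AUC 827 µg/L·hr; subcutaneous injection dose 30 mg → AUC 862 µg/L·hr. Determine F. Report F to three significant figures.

F = (AUC_ev / D_ev) / (AUC_iv / D_iv)
  = (862/30) / (827/20)
  = 28.7333 / 41.35 = 0.6949

F = 0.695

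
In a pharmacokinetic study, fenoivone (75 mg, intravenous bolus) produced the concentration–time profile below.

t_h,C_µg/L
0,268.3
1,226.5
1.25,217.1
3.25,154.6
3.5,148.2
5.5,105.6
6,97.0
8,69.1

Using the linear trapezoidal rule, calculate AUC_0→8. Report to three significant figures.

AUC = 1180 µg/L·h

Trapezoidal AUC_0→8:
  [0→1]: (268.3+226.5)/2 × 1 = 247.4
  [1→1.25]: (226.5+217.1)/2 × 0.25 = 55.45
  [1.25→3.25]: (217.1+154.6)/2 × 2 = 371.7
  [3.25→3.5]: (154.6+148.2)/2 × 0.25 = 37.85
  [3.5→5.5]: (148.2+105.6)/2 × 2 = 253.8
  [5.5→6]: (105.6+97.0)/2 × 0.5 = 50.65
  [6→8]: (97.0+69.1)/2 × 2 = 166.1
  Sum = 1182.95 µg/L·h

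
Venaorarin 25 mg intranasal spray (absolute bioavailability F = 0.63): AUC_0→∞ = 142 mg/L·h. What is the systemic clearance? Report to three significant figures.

CL = 0.111 L/h

CL = F × Dose / AUC_0→∞
   = 0.63 × 25 / 142 = 0.110915 L/h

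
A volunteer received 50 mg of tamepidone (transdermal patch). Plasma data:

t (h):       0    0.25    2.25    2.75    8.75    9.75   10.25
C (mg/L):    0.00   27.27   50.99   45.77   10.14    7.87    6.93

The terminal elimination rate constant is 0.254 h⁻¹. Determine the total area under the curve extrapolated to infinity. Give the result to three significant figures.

Trapezoidal AUC_0→10.25:
  [0→0.25]: (0.00+27.27)/2 × 0.25 = 3.40875
  [0.25→2.25]: (27.27+50.99)/2 × 2 = 78.26
  [2.25→2.75]: (50.99+45.77)/2 × 0.5 = 24.19
  [2.75→8.75]: (45.77+10.14)/2 × 6 = 167.73
  [8.75→9.75]: (10.14+7.87)/2 × 1 = 9.005
  [9.75→10.25]: (7.87+6.93)/2 × 0.5 = 3.7
  Sum = 286.29375 mg/L·h
Extrapolated tail: C_last / k_e = 6.93 / 0.254 = 27.283
AUC_0→∞ = 286.29375 + 27.283 = 313.57675 mg/L·h

AUC = 314 mg/L·h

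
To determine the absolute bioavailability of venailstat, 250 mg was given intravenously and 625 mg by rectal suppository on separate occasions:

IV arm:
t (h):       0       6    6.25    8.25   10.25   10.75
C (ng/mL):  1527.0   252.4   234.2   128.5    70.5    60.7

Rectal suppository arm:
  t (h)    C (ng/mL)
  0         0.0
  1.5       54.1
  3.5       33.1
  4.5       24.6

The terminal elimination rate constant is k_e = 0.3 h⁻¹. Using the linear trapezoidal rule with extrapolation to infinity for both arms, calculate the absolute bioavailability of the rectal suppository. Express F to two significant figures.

F = 0.015

Trapezoidal AUC_0→10.75 (IV):
  [0→6]: (1527.0+252.4)/2 × 6 = 5338.2
  [6→6.25]: (252.4+234.2)/2 × 0.25 = 60.825
  [6.25→8.25]: (234.2+128.5)/2 × 2 = 362.7
  [8.25→10.25]: (128.5+70.5)/2 × 2 = 199.0
  [10.25→10.75]: (70.5+60.7)/2 × 0.5 = 32.8
  Sum = 5993.525 ng/mL·h
IV tail: 60.7/0.3 = 202.333; AUC_iv,0→∞ = 5993.525 + 202.333 = 6195.858 ng/mL·h
Trapezoidal AUC_0→4.5 (rectal suppository):
  [0→1.5]: (0.0+54.1)/2 × 1.5 = 40.575
  [1.5→3.5]: (54.1+33.1)/2 × 2 = 87.2
  [3.5→4.5]: (33.1+24.6)/2 × 1 = 28.85
  Sum = 156.625 ng/mL·h
rectal suppository tail: 24.6/0.3 = 82.000; AUC_ev,0→∞ = 156.625 + 82.000 = 238.625 ng/mL·h
F = (AUC_ev/D_ev)/(AUC_iv/D_iv) = (238.625/625)/(6195.858/250) = 0.3818/24.783432 = 0.0154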